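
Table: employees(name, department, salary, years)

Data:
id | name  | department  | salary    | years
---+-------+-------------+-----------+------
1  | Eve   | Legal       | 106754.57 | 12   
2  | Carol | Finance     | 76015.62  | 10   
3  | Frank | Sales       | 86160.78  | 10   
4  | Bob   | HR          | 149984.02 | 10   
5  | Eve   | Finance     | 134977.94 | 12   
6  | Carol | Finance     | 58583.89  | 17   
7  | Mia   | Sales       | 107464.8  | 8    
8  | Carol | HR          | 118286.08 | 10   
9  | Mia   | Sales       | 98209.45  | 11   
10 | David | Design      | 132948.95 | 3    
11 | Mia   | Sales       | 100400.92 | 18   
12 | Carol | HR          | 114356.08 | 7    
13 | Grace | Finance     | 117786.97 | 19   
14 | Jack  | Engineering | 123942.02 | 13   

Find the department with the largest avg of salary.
SELECT department, AVG(salary) as val
FROM employees
GROUP BY department
ORDER BY val DESC
LIMIT 1

Result: Design with avg(salary) = 132948.95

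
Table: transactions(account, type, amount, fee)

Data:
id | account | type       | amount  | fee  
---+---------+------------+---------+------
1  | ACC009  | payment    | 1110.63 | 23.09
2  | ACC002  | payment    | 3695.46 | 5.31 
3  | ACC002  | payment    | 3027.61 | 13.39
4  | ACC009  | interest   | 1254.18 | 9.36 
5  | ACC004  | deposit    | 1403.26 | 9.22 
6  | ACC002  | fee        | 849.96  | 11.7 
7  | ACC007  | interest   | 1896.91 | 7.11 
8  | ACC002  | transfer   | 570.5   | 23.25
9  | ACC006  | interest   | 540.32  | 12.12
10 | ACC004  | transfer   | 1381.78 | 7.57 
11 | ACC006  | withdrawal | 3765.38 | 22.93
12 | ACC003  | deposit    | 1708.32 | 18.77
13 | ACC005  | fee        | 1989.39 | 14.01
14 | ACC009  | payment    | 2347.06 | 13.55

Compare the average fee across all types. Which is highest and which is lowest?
SELECT type, AVG(fee)
FROM transactions
GROUP BY type
ORDER BY AVG(fee)

All groups:
  interest: 9.53
  fee: 12.86
  payment: 13.84
  deposit: 14.00
  transfer: 15.41
  withdrawal: 22.93

Highest: withdrawal (22.93)
Lowest: interest (9.53)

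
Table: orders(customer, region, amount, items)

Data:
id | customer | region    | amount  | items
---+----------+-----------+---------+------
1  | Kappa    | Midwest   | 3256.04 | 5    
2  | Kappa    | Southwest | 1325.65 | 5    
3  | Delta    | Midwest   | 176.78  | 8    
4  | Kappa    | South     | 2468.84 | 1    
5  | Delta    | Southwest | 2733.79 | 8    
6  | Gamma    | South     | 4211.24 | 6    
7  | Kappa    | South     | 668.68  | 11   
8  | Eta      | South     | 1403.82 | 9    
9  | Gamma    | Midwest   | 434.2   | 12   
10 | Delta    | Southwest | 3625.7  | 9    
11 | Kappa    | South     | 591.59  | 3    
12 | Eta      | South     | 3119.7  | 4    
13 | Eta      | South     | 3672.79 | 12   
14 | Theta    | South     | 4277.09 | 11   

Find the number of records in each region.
SELECT region, COUNT(*) as count
FROM orders
GROUP BY region

Result:
  Midwest: 3
  South: 8
  Southwest: 3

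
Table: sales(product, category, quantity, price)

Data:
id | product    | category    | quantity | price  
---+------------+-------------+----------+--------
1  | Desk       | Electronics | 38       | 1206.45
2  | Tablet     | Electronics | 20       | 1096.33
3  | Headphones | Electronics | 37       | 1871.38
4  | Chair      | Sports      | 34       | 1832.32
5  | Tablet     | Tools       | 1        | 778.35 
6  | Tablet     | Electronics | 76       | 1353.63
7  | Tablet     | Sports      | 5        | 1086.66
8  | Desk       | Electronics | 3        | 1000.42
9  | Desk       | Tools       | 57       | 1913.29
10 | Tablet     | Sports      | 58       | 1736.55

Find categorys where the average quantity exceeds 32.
SELECT category, AVG(quantity)
FROM sales
GROUP BY category
HAVING AVG(quantity) > 32

Result:
  Electronics: avg=34.80
  Sports: avg=32.33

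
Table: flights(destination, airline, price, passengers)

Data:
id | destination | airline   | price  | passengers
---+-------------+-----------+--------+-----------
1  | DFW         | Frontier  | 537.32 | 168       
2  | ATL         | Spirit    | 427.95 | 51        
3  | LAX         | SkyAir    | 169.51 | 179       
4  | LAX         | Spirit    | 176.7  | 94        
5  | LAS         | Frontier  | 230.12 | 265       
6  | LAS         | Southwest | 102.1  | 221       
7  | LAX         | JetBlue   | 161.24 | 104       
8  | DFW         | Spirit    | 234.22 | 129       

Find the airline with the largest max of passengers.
SELECT airline, MAX(passengers) as val
FROM flights
GROUP BY airline
ORDER BY val DESC
LIMIT 1

Result: Frontier with max(passengers) = 265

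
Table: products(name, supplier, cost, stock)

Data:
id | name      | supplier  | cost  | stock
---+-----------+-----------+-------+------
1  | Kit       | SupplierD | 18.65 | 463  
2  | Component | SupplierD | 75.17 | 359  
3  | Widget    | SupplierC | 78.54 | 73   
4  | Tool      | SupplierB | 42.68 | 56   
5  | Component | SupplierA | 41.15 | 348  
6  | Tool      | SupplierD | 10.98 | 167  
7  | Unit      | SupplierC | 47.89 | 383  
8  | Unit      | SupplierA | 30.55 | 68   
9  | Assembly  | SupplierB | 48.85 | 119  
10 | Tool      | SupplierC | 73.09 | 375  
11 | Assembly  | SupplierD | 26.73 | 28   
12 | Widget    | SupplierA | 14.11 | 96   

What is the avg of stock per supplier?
SELECT supplier, AVG(stock) as result
FROM products
GROUP BY supplier

Result:
  SupplierA: 170.67
  SupplierB: 87.50
  SupplierC: 277.00
  SupplierD: 254.25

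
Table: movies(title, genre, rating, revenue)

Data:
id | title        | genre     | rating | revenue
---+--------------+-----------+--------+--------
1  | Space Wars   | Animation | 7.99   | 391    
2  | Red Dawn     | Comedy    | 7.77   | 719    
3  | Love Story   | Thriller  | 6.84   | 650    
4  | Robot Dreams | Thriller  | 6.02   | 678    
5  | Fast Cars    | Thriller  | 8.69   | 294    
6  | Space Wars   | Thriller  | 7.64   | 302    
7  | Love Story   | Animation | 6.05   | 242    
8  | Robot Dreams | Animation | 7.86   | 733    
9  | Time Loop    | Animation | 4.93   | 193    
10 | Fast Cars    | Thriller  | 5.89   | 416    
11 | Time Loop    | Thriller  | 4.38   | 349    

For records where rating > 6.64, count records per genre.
SELECT genre, COUNT(*)
FROM movies
WHERE rating > 6.64
GROUP BY genre

Note: WHERE filters rows before grouping.

Result:
  Animation: 2
  Comedy: 1
  Thriller: 3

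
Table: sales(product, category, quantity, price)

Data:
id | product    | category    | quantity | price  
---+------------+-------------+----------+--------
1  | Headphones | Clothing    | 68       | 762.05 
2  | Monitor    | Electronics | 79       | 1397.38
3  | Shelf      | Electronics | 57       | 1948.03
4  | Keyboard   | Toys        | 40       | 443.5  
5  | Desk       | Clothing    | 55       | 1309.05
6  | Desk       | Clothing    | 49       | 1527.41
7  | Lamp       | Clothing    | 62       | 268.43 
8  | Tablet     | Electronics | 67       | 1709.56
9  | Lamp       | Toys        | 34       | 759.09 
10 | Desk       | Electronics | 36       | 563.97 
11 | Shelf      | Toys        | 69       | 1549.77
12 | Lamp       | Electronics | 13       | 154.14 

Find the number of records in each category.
SELECT category, COUNT(*) as count
FROM sales
GROUP BY category

Result:
  Clothing: 4
  Electronics: 5
  Toys: 3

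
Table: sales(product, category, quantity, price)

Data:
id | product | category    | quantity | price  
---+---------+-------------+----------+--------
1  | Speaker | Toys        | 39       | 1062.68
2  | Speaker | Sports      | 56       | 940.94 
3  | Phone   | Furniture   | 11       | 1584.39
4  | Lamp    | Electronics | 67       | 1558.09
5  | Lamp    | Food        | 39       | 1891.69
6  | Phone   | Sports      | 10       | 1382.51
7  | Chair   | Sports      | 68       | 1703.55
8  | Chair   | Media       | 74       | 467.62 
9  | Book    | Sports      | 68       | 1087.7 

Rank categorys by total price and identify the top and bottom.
SELECT category, SUM(price)
FROM sales
GROUP BY category
ORDER BY SUM(price)

All groups:
  Media: 467.62
  Toys: 1062.68
  Electronics: 1558.09
  Furniture: 1584.39
  Food: 1891.69
  Sports: 5114.70

Highest: Sports (5114.70)
Lowest: Media (467.62)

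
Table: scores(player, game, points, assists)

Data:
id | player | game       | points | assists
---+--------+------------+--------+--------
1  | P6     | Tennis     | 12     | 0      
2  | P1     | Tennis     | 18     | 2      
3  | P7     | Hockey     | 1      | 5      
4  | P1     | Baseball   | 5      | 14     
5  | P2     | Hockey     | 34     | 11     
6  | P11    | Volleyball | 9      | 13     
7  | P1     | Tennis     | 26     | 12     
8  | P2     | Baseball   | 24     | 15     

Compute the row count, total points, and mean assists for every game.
SELECT game,
       COUNT(*) as cnt,
       SUM(points) as total_points,
       AVG(assists) as avg_assists
FROM scores
GROUP BY game

Result:
  Baseball: 2 records, 29 total points, 14.50 avg assists
  Hockey: 2 records, 35 total points, 8.00 avg assists
  Tennis: 3 records, 56 total points, 4.67 avg assists
  Volleyball: 1 records, 9 total points, 13.00 avg assists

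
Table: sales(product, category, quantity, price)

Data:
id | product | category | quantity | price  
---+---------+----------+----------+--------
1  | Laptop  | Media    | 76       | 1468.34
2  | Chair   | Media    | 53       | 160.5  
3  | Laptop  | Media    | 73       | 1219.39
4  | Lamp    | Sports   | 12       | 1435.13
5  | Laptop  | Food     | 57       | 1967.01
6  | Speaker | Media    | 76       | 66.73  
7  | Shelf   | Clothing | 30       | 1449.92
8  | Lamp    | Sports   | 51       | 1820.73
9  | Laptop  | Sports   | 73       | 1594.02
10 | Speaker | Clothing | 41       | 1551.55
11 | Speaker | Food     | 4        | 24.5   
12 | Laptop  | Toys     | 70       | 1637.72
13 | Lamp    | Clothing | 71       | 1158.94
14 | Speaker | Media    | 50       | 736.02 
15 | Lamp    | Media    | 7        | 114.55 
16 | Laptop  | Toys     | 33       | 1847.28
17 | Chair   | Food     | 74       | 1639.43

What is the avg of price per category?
SELECT category, AVG(price) as result
FROM sales
GROUP BY category

Result:
  Clothing: 1386.80
  Food: 1210.31
  Media: 627.59
  Sports: 1616.63
  Toys: 1742.50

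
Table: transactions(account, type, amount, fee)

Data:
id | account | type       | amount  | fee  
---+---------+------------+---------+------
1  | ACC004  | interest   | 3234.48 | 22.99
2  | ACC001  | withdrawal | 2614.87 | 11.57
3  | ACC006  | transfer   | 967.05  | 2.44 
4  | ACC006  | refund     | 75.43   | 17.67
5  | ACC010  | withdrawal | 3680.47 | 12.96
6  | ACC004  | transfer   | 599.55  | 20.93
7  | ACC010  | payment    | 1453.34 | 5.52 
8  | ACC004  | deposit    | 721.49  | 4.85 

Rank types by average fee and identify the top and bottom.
SELECT type, AVG(fee)
FROM transactions
GROUP BY type
ORDER BY AVG(fee)

All groups:
  deposit: 4.85
  payment: 5.52
  transfer: 11.69
  withdrawal: 12.27
  refund: 17.67
  interest: 22.99

Highest: interest (22.99)
Lowest: deposit (4.85)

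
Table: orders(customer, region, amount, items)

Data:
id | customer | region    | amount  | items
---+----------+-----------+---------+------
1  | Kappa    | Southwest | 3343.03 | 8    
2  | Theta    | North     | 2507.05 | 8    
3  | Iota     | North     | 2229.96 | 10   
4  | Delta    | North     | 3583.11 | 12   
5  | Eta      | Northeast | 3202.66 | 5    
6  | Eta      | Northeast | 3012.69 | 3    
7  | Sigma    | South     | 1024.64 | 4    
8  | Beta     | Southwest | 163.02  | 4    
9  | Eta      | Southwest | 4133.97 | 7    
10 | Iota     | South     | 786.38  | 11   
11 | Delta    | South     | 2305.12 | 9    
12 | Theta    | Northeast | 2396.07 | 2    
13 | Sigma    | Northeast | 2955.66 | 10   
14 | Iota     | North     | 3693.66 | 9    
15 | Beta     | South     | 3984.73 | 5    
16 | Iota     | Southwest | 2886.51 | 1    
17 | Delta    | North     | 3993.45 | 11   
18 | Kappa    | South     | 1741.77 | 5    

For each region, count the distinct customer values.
SELECT region, COUNT(DISTINCT customer)
FROM orders
GROUP BY region

Result:
  North: 3 distinct
  Northeast: 3 distinct
  South: 5 distinct
  Southwest: 4 distinct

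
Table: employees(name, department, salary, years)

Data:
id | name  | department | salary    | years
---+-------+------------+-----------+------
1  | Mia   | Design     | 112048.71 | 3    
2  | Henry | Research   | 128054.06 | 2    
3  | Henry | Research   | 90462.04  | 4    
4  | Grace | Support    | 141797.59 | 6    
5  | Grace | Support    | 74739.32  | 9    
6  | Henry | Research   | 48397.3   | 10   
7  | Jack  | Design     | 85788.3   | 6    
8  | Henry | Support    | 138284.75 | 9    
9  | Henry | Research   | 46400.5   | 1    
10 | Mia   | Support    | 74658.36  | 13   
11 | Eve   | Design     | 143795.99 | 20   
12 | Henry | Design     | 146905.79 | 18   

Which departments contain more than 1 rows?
SELECT department, COUNT(*) as cnt
FROM employees
GROUP BY department
HAVING COUNT(*) > 1

Result:
  Design: 4
  Research: 4
  Support: 4

Note: HAVING filters groups after aggregation, WHERE filters rows before.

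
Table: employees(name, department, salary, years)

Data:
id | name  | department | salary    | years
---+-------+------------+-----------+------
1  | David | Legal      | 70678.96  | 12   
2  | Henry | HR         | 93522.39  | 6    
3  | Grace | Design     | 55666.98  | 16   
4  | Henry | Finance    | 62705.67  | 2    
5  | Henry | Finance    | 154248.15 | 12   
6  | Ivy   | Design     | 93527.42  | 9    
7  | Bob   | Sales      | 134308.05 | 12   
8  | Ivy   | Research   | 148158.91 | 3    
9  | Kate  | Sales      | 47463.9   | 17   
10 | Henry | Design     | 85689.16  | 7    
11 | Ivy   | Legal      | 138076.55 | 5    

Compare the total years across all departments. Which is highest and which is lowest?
SELECT department, SUM(years)
FROM employees
GROUP BY department
ORDER BY SUM(years)

All groups:
  Research: 3
  HR: 6
  Finance: 14
  Legal: 17
  Sales: 29
  Design: 32

Highest: Design (32)
Lowest: Research (3)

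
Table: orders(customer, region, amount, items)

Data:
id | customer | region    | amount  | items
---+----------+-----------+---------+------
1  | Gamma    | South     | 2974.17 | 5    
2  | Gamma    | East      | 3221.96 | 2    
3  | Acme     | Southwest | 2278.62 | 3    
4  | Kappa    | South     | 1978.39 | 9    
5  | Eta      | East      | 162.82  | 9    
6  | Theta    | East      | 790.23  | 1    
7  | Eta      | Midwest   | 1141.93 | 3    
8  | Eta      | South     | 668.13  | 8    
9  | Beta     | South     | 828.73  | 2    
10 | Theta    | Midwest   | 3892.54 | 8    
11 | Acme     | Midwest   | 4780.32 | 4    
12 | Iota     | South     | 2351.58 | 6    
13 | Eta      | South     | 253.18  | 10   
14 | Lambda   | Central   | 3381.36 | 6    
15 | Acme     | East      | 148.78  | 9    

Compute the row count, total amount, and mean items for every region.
SELECT region,
       COUNT(*) as cnt,
       SUM(amount) as total_amount,
       AVG(items) as avg_items
FROM orders
GROUP BY region

Result:
  Central: 1 records, 3381.36 total amount, 6.00 avg items
  East: 4 records, 4323.79 total amount, 5.25 avg items
  Midwest: 3 records, 9814.79 total amount, 5.00 avg items
  South: 6 records, 9054.18 total amount, 6.67 avg items
  Southwest: 1 records, 2278.62 total amount, 3.00 avg items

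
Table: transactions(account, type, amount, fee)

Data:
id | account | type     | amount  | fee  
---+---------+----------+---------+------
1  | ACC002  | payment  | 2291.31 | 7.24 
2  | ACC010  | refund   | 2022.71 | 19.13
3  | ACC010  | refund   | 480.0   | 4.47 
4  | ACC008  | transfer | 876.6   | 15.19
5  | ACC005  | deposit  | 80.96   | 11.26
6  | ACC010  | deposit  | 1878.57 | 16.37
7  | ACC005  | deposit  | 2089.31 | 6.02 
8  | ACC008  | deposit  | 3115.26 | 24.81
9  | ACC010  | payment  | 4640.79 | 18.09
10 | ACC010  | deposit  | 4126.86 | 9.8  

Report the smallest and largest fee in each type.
SELECT type, MIN(fee), MAX(fee)
FROM transactions
GROUP BY type

Result:
  deposit: min=6.02, max=24.81
  payment: min=7.24, max=18.09
  refund: min=4.47, max=19.13
  transfer: min=15.19, max=15.19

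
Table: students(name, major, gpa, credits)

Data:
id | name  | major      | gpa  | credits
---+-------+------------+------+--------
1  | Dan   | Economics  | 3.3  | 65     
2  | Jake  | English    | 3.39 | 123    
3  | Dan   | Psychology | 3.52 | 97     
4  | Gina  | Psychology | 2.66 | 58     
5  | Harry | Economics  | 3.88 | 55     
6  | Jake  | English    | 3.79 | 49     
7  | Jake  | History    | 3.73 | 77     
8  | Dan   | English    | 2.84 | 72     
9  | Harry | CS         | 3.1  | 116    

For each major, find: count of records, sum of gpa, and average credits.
SELECT major,
       COUNT(*) as cnt,
       SUM(gpa) as total_gpa,
       AVG(credits) as avg_credits
FROM students
GROUP BY major

Result:
  CS: 1 records, 3.10 total gpa, 116.00 avg credits
  Economics: 2 records, 7.18 total gpa, 60.00 avg credits
  English: 3 records, 10.02 total gpa, 81.33 avg credits
  History: 1 records, 3.73 total gpa, 77.00 avg credits
  Psychology: 2 records, 6.18 total gpa, 77.50 avg credits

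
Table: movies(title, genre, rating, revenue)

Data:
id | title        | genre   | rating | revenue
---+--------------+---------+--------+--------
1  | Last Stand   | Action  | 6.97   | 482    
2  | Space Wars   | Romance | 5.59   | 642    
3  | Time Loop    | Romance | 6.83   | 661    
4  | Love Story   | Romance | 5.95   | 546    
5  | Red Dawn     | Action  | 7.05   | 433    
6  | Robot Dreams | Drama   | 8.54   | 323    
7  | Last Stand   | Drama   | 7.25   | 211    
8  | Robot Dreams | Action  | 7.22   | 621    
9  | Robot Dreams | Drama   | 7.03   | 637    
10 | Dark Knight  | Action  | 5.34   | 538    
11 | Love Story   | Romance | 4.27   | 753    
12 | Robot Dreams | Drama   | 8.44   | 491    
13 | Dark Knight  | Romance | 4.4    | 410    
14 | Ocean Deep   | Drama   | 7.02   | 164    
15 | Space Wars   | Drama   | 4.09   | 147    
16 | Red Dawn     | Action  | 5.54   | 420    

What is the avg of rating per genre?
SELECT genre, AVG(rating) as result
FROM movies
GROUP BY genre

Result:
  Action: 6.42
  Drama: 7.06
  Romance: 5.41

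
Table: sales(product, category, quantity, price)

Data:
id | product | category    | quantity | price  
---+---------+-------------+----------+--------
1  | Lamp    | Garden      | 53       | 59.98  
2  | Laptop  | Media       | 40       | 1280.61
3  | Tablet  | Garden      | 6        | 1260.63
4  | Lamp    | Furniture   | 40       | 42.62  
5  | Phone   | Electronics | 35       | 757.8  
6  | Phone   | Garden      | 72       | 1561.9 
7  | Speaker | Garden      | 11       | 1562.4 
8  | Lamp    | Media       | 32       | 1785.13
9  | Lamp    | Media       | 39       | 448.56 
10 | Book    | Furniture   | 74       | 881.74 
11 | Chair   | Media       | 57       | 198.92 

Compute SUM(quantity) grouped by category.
SELECT category, SUM(quantity) as result
FROM sales
GROUP BY category

Result:
  Electronics: 35
  Furniture: 114
  Garden: 142
  Media: 168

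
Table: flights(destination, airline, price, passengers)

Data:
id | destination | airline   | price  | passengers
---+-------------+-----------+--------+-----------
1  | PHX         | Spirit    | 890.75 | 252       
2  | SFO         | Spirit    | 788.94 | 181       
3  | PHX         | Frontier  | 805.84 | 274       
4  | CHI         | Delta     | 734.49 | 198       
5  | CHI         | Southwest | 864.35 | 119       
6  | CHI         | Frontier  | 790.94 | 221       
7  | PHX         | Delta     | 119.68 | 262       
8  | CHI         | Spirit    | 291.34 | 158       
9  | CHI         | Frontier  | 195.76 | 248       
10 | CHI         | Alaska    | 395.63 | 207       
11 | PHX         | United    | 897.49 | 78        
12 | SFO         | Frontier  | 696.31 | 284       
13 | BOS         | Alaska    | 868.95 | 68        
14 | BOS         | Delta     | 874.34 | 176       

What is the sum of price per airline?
SELECT airline, SUM(price) as result
FROM flights
GROUP BY airline

Result:
  Alaska: 1264.58
  Delta: 1728.51
  Frontier: 2488.85
  Southwest: 864.35
  Spirit: 1971.03
  United: 897.49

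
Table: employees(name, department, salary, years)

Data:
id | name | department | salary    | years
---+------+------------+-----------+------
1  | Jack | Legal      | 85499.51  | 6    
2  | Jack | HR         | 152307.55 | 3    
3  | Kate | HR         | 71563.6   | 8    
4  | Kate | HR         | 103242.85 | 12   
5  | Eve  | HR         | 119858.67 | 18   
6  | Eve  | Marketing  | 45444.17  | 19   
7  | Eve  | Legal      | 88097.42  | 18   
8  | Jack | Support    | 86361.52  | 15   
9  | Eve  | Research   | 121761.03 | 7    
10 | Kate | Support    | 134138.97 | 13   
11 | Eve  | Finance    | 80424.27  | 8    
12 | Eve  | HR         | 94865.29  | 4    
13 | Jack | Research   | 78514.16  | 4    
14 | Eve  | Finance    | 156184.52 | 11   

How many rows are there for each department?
SELECT department, COUNT(*) as count
FROM employees
GROUP BY department

Result:
  Finance: 2
  HR: 5
  Legal: 2
  Marketing: 1
  Research: 2
  Support: 2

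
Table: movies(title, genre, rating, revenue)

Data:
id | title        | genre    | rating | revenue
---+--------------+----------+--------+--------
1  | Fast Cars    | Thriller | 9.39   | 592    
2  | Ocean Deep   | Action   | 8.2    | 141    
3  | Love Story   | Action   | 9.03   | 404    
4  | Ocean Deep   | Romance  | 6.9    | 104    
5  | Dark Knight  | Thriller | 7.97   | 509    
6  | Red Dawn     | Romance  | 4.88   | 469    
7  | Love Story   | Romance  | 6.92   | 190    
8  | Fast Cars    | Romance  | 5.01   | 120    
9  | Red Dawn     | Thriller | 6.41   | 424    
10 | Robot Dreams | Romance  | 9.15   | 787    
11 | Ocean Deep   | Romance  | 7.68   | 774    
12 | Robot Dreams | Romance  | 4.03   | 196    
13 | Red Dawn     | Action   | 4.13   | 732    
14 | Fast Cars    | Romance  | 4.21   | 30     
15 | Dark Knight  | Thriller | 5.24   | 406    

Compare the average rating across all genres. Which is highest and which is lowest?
SELECT genre, AVG(rating)
FROM movies
GROUP BY genre
ORDER BY AVG(rating)

All groups:
  Romance: 6.10
  Action: 7.12
  Thriller: 7.25

Highest: Thriller (7.25)
Lowest: Romance (6.10)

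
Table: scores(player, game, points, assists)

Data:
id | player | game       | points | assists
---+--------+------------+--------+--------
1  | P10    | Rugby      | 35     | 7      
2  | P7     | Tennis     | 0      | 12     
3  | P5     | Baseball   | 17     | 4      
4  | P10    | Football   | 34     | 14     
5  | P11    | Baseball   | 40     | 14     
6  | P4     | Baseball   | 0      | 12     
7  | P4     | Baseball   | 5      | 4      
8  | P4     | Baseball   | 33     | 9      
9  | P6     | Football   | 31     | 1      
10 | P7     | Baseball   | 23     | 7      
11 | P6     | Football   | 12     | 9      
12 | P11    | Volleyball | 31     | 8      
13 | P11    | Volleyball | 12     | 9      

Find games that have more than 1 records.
SELECT game, COUNT(*) as cnt
FROM scores
GROUP BY game
HAVING COUNT(*) > 1

Result:
  Baseball: 6
  Football: 3
  Volleyball: 2

Note: HAVING filters groups after aggregation, WHERE filters rows before.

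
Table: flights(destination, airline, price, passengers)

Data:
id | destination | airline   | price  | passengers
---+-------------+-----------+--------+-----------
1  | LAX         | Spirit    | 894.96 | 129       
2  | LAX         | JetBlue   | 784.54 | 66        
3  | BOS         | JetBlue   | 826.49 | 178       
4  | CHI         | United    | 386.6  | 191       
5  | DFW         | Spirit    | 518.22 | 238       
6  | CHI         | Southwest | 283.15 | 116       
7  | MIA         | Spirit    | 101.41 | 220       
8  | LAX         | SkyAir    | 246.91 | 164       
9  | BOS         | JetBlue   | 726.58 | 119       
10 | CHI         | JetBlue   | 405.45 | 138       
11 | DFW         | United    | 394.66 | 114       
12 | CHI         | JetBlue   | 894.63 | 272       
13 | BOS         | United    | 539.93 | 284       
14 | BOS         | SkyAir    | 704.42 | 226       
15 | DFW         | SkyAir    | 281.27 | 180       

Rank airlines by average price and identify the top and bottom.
SELECT airline, AVG(price)
FROM flights
GROUP BY airline
ORDER BY AVG(price)

All groups:
  Southwest: 283.15
  SkyAir: 410.87
  United: 440.40
  Spirit: 504.86
  JetBlue: 727.54

Highest: JetBlue (727.54)
Lowest: Southwest (283.15)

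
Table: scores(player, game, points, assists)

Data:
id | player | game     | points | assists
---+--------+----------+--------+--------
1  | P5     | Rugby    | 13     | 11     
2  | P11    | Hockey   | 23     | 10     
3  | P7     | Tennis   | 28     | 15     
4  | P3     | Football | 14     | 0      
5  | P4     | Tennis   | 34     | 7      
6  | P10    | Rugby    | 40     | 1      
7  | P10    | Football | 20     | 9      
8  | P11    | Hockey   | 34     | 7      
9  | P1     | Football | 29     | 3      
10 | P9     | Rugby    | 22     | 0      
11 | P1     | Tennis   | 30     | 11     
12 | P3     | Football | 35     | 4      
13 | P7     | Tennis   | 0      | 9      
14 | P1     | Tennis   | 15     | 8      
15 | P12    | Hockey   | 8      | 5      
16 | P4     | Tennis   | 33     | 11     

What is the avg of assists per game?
SELECT game, AVG(assists) as result
FROM scores
GROUP BY game

Result:
  Football: 4.00
  Hockey: 7.33
  Rugby: 4.00
  Tennis: 10.17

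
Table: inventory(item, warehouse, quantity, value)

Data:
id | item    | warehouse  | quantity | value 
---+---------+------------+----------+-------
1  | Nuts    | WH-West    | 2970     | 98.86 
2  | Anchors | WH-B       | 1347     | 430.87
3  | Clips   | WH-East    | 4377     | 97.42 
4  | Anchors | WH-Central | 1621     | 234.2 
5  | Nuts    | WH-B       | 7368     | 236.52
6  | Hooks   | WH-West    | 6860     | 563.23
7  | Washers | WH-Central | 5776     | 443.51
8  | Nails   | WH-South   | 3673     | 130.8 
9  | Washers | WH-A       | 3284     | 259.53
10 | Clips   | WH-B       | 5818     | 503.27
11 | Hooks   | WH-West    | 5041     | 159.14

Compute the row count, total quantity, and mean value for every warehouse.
SELECT warehouse,
       COUNT(*) as cnt,
       SUM(quantity) as total_quantity,
       AVG(value) as avg_value
FROM inventory
GROUP BY warehouse

Result:
  WH-A: 1 records, 3284 total quantity, 259.53 avg value
  WH-B: 3 records, 14533 total quantity, 390.22 avg value
  WH-Central: 2 records, 7397 total quantity, 338.86 avg value
  WH-East: 1 records, 4377 total quantity, 97.42 avg value
  WH-South: 1 records, 3673 total quantity, 130.80 avg value
  WH-West: 3 records, 14871 total quantity, 273.74 avg value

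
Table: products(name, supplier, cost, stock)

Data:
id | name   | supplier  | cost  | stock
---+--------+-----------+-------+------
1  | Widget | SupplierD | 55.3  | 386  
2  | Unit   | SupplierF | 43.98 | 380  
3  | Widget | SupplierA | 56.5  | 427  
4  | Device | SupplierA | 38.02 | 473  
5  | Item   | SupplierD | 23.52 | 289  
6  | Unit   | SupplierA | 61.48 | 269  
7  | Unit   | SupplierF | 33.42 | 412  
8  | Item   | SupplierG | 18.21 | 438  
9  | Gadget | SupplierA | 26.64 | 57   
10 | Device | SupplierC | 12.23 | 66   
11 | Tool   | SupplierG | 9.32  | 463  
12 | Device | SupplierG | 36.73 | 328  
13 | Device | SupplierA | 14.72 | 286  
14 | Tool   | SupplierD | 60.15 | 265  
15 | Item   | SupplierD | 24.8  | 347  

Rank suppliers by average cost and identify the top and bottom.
SELECT supplier, AVG(cost)
FROM products
GROUP BY supplier
ORDER BY AVG(cost)

All groups:
  SupplierC: 12.23
  SupplierG: 21.42
  SupplierF: 38.70
  SupplierA: 39.47
  SupplierD: 40.94

Highest: SupplierD (40.94)
Lowest: SupplierC (12.23)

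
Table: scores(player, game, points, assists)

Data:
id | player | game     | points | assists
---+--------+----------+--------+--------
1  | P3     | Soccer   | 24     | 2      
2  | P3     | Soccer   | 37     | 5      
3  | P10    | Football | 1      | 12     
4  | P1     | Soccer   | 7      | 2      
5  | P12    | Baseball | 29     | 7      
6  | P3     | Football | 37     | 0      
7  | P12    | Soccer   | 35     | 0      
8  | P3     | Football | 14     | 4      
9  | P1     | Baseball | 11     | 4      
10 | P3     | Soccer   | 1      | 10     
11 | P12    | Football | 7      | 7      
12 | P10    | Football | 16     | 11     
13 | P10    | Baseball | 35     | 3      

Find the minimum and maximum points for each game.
SELECT game, MIN(points), MAX(points)
FROM scores
GROUP BY game

Result:
  Baseball: min=11, max=35
  Football: min=1, max=37
  Soccer: min=1, max=37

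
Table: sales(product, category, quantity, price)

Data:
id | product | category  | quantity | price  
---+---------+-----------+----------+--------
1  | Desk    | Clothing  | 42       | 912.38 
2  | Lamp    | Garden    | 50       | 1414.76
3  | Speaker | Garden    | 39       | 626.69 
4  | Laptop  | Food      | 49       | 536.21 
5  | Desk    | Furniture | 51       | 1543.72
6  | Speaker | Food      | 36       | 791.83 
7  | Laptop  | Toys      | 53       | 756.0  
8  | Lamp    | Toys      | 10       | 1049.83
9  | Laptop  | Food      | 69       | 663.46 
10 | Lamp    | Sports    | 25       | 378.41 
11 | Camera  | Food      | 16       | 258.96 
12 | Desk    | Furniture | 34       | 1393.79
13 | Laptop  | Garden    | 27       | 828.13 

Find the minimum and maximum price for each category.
SELECT category, MIN(price), MAX(price)
FROM sales
GROUP BY category

Result:
  Clothing: min=912.38, max=912.38
  Food: min=258.96, max=791.83
  Furniture: min=1393.79, max=1543.72
  Garden: min=626.69, max=1414.76
  Sports: min=378.41, max=378.41
  Toys: min=756.00, max=1049.83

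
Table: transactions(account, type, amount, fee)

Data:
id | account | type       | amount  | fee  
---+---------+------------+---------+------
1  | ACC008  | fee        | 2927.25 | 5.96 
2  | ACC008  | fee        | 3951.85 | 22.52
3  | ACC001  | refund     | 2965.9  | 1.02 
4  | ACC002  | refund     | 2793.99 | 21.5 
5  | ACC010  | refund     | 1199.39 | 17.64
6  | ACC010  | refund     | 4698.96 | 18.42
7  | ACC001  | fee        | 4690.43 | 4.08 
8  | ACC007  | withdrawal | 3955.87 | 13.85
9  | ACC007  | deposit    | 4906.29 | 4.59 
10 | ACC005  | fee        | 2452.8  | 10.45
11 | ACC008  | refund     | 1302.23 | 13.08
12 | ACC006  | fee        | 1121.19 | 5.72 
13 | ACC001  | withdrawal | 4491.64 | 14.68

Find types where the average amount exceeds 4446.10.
SELECT type, AVG(amount)
FROM transactions
GROUP BY type
HAVING AVG(amount) > 4446.10

Result:
  deposit: avg=4906.29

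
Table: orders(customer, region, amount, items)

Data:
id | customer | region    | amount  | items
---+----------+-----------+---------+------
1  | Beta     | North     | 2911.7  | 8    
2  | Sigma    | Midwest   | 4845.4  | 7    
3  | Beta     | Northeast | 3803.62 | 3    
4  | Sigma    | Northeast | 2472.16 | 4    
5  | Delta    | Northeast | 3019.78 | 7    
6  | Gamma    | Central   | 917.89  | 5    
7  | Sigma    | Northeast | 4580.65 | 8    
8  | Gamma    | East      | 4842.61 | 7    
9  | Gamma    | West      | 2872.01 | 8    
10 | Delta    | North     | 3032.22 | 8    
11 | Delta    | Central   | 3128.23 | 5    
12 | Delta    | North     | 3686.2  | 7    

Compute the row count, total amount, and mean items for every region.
SELECT region,
       COUNT(*) as cnt,
       SUM(amount) as total_amount,
       AVG(items) as avg_items
FROM orders
GROUP BY region

Result:
  Central: 2 records, 4046.12 total amount, 5.00 avg items
  East: 1 records, 4842.61 total amount, 7.00 avg items
  Midwest: 1 records, 4845.40 total amount, 7.00 avg items
  North: 3 records, 9630.12 total amount, 7.67 avg items
  Northeast: 4 records, 13876.21 total amount, 5.50 avg items
  West: 1 records, 2872.01 total amount, 8.00 avg items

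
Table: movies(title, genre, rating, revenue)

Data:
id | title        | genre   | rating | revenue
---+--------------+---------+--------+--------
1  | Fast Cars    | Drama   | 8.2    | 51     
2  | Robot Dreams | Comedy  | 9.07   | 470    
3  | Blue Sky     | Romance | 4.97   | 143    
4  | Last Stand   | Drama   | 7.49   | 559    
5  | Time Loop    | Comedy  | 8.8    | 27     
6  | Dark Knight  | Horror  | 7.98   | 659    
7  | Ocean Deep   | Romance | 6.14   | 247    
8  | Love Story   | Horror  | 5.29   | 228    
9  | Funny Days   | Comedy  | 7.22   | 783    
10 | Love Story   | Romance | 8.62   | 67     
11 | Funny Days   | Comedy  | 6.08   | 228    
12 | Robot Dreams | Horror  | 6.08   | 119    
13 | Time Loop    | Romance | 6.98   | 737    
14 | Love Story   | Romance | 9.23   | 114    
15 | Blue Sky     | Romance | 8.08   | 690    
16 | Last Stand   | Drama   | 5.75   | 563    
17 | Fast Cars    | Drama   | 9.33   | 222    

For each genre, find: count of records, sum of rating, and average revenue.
SELECT genre,
       COUNT(*) as cnt,
       SUM(rating) as total_rating,
       AVG(revenue) as avg_revenue
FROM movies
GROUP BY genre

Result:
  Comedy: 4 records, 31.17 total rating, 377.00 avg revenue
  Drama: 4 records, 30.77 total rating, 348.75 avg revenue
  Horror: 3 records, 19.35 total rating, 335.33 avg revenue
  Romance: 6 records, 44.02 total rating, 333.00 avg revenue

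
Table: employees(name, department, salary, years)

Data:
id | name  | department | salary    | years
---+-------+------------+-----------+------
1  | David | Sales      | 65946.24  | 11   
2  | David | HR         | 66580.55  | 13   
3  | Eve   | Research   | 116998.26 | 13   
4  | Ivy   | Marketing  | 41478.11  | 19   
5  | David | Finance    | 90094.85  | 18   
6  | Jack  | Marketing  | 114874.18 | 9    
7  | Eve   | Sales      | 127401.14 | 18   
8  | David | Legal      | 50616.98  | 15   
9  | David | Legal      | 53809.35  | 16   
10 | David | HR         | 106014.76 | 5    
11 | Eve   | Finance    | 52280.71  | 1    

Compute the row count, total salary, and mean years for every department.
SELECT department,
       COUNT(*) as cnt,
       SUM(salary) as total_salary,
       AVG(years) as avg_years
FROM employees
GROUP BY department

Result:
  Finance: 2 records, 142375.56 total salary, 9.50 avg years
  HR: 2 records, 172595.31 total salary, 9.00 avg years
  Legal: 2 records, 104426.33 total salary, 15.50 avg years
  Marketing: 2 records, 156352.29 total salary, 14.00 avg years
  Research: 1 records, 116998.26 total salary, 13.00 avg years
  Sales: 2 records, 193347.38 total salary, 14.50 avg years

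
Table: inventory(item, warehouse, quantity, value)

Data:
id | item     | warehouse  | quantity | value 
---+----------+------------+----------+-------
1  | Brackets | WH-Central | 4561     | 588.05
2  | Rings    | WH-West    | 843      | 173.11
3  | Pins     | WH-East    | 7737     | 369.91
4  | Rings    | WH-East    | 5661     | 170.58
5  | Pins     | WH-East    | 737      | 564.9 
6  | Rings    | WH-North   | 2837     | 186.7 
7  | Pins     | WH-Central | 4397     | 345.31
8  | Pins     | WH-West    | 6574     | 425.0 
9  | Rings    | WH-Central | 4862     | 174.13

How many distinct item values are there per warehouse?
SELECT warehouse, COUNT(DISTINCT item)
FROM inventory
GROUP BY warehouse

Result:
  WH-Central: 3 distinct
  WH-East: 2 distinct
  WH-North: 1 distinct
  WH-West: 2 distinct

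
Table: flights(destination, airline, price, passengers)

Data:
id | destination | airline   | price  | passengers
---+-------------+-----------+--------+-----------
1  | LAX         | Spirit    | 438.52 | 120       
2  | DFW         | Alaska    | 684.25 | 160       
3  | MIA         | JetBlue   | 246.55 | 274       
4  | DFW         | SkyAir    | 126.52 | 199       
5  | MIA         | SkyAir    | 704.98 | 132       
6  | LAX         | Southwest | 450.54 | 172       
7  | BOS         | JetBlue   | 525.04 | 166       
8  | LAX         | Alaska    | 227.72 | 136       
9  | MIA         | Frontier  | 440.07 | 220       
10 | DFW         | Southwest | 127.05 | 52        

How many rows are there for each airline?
SELECT airline, COUNT(*) as count
FROM flights
GROUP BY airline

Result:
  Alaska: 2
  Frontier: 1
  JetBlue: 2
  SkyAir: 2
  Southwest: 2
  Spirit: 1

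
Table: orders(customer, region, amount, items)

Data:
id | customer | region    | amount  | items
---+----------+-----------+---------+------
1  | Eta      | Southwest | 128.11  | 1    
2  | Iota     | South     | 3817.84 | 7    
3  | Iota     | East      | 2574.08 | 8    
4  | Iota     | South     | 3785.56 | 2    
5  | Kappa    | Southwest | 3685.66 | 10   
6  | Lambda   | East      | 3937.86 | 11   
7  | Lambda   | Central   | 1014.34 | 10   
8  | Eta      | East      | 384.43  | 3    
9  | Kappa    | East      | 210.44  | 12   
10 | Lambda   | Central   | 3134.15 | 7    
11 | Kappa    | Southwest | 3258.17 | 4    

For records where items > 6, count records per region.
SELECT region, COUNT(*)
FROM orders
WHERE items > 6
GROUP BY region

Note: WHERE filters rows before grouping.

Result:
  Central: 2
  East: 3
  South: 1
  Southwest: 1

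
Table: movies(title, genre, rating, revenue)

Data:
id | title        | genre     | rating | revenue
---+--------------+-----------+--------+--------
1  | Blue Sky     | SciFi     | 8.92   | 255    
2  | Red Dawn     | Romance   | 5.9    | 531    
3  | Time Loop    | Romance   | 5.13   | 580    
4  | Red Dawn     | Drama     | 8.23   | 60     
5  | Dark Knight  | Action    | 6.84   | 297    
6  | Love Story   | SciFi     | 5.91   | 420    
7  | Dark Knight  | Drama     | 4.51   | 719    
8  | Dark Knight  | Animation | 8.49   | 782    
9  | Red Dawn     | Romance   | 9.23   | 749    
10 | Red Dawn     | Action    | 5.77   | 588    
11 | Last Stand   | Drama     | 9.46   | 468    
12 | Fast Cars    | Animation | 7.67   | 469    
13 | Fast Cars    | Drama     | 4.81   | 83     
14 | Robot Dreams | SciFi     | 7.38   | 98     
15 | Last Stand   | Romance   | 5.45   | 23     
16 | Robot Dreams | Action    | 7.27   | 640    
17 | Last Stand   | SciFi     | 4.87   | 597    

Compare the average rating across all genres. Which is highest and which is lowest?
SELECT genre, AVG(rating)
FROM movies
GROUP BY genre
ORDER BY AVG(rating)

All groups:
  Romance: 6.43
  Action: 6.63
  Drama: 6.75
  SciFi: 6.77
  Animation: 8.08

Highest: Animation (8.08)
Lowest: Romance (6.43)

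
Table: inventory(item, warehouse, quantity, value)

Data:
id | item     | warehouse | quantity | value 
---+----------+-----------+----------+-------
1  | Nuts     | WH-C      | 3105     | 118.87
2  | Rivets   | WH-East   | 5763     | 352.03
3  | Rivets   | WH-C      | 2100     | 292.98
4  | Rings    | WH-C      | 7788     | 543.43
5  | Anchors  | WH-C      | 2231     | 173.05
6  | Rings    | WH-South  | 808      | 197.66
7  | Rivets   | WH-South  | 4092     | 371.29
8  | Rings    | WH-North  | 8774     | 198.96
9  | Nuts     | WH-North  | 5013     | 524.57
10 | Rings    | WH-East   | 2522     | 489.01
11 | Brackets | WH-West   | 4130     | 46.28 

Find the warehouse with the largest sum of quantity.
SELECT warehouse, SUM(quantity) as val
FROM inventory
GROUP BY warehouse
ORDER BY val DESC
LIMIT 1

Result: WH-C with sum(quantity) = 15224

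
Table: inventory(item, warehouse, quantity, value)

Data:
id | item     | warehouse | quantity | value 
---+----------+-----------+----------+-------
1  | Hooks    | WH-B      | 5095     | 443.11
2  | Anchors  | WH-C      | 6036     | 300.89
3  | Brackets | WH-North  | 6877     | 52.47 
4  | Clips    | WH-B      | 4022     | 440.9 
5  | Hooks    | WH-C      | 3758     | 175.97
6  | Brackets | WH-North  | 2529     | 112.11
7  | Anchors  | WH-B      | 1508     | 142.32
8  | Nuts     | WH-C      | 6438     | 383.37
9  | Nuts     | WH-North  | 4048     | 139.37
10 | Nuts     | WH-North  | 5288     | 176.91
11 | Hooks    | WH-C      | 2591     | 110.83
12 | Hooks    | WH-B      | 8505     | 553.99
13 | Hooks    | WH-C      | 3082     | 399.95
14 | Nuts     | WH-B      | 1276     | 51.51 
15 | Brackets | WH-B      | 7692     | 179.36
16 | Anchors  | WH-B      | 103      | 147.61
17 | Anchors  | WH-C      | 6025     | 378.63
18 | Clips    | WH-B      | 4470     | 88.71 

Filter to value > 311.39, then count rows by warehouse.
SELECT warehouse, COUNT(*)
FROM inventory
WHERE value > 311.39
GROUP BY warehouse

Note: WHERE filters rows before grouping.

Result:
  WH-B: 3
  WH-C: 3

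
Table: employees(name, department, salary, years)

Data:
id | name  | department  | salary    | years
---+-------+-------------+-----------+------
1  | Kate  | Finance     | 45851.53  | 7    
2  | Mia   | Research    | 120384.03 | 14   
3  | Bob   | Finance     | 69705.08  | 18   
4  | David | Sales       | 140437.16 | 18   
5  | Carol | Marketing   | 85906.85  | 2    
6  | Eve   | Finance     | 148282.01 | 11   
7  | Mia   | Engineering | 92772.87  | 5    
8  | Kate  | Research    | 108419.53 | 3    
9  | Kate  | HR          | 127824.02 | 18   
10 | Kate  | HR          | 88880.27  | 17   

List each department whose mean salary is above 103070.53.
SELECT department, AVG(salary)
FROM employees
GROUP BY department
HAVING AVG(salary) > 103070.53

Result:
  HR: avg=108352.15
  Research: avg=114401.78
  Sales: avg=140437.16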